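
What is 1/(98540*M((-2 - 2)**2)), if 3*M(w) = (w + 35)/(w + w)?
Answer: 8/418795 ≈ 1.9102e-5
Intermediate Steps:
M(w) = (35 + w)/(6*w) (M(w) = ((w + 35)/(w + w))/3 = ((35 + w)/((2*w)))/3 = ((35 + w)*(1/(2*w)))/3 = ((35 + w)/(2*w))/3 = (35 + w)/(6*w))
1/(98540*M((-2 - 2)**2)) = 1/(98540*(((35 + (-2 - 2)**2)/(6*((-2 - 2)**2))))) = 1/(98540*(((35 + (-4)**2)/(6*((-4)**2))))) = 1/(98540*(((1/6)*(35 + 16)/16))) = 1/(98540*(((1/6)*(1/16)*51))) = 1/(98540*(17/32)) = (1/98540)*(32/17) = 8/418795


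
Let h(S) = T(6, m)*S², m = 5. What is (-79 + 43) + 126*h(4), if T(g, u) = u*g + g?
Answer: 72540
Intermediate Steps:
T(g, u) = g + g*u (T(g, u) = g*u + g = g + g*u)
h(S) = 36*S² (h(S) = (6*(1 + 5))*S² = (6*6)*S² = 36*S²)
(-79 + 43) + 126*h(4) = (-79 + 43) + 126*(36*4²) = -36 + 126*(36*16) = -36 + 126*576 = -36 + 72576 = 72540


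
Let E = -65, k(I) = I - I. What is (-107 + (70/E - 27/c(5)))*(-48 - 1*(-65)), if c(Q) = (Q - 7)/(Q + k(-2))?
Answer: -17935/26 ≈ -689.81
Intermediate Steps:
k(I) = 0
c(Q) = (-7 + Q)/Q (c(Q) = (Q - 7)/(Q + 0) = (-7 + Q)/Q)
(-107 + (70/E - 27/c(5)))*(-48 - 1*(-65)) = (-107 + (70/(-65) - 27*5/(-7 + 5)))*(-48 - 1*(-65)) = (-107 + (70*(-1/65) - 27/((⅕)*(-2))))*(-48 + 65) = (-107 + (-14/13 - 27/(-⅖)))*17 = (-107 + (-14/13 - 27*(-5/2)))*17 = (-107 + (-14/13 + 135/2))*17 = (-107 + 1727/26)*17 = -1055/26*17 = -17935/26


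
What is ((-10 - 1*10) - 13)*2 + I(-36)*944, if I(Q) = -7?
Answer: -6674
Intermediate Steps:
((-10 - 1*10) - 13)*2 + I(-36)*944 = ((-10 - 1*10) - 13)*2 - 7*944 = ((-10 - 10) - 13)*2 - 6608 = (-20 - 13)*2 - 6608 = -33*2 - 6608 = -66 - 6608 = -6674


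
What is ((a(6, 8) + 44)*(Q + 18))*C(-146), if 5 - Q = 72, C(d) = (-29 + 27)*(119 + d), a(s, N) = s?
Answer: -132300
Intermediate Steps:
C(d) = -238 - 2*d (C(d) = -2*(119 + d) = -238 - 2*d)
Q = -67 (Q = 5 - 1*72 = 5 - 72 = -67)
((a(6, 8) + 44)*(Q + 18))*C(-146) = ((6 + 44)*(-67 + 18))*(-238 - 2*(-146)) = (50*(-49))*(-238 + 292) = -2450*54 = -132300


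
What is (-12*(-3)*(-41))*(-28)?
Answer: 41328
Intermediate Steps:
(-12*(-3)*(-41))*(-28) = (36*(-41))*(-28) = -1476*(-28) = 41328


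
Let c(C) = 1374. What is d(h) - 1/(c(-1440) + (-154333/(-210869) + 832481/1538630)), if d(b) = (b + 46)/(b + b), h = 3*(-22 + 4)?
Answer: 294550915322476/4015857955244031 ≈ 0.073347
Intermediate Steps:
h = -54 (h = 3*(-18) = -54)
d(b) = (46 + b)/(2*b) (d(b) = (46 + b)/((2*b)) = (46 + b)*(1/(2*b)) = (46 + b)/(2*b))
d(h) - 1/(c(-1440) + (-154333/(-210869) + 832481/1538630)) = (½)*(46 - 54)/(-54) - 1/(1374 + (-154333/(-210869) + 832481/1538630)) = (½)*(-1/54)*(-8) - 1/(1374 + (-154333*(-1/210869) + 832481*(1/1538630))) = 2/27 - 1/(1374 + (154333/210869 + 832481/1538630)) = 2/27 - 1/(1374 + 413005819779/324449369470) = 2/27 - 1/446206439471559/324449369470 = 2/27 - 1*324449369470/446206439471559 = 2/27 - 324449369470/446206439471559 = 294550915322476/4015857955244031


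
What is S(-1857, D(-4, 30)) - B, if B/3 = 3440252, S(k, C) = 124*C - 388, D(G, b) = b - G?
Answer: -10316928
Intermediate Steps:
S(k, C) = -388 + 124*C
B = 10320756 (B = 3*3440252 = 10320756)
S(-1857, D(-4, 30)) - B = (-388 + 124*(30 - 1*(-4))) - 1*10320756 = (-388 + 124*(30 + 4)) - 10320756 = (-388 + 124*34) - 10320756 = (-388 + 4216) - 10320756 = 3828 - 10320756 = -10316928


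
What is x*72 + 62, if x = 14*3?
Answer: 3086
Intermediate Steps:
x = 42
x*72 + 62 = 42*72 + 62 = 3024 + 62 = 3086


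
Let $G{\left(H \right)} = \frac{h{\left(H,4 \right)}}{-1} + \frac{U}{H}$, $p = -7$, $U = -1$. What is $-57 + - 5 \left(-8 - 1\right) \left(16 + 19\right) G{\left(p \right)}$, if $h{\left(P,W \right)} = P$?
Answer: $11193$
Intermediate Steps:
$G{\left(H \right)} = - H - \frac{1}{H}$ ($G{\left(H \right)} = \frac{H}{-1} - \frac{1}{H} = H \left(-1\right) - \frac{1}{H} = - H - \frac{1}{H}$)
$-57 + - 5 \left(-8 - 1\right) \left(16 + 19\right) G{\left(p \right)} = -57 + - 5 \left(-8 - 1\right) \left(16 + 19\right) \left(\left(-1\right) \left(-7\right) - \frac{1}{-7}\right) = -57 + - 5 \left(\left(-9\right) 35\right) \left(7 - - \frac{1}{7}\right) = -57 + \left(-5\right) \left(-315\right) \left(7 + \frac{1}{7}\right) = -57 + 1575 \cdot \frac{50}{7} = -57 + 11250 = 11193$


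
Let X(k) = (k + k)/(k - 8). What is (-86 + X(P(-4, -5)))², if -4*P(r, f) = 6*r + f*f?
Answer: 8042896/1089 ≈ 7385.6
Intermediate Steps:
P(r, f) = -3*r/2 - f²/4 (P(r, f) = -(6*r + f*f)/4 = -(6*r + f²)/4 = -(f² + 6*r)/4 = -3*r/2 - f²/4)
X(k) = 2*k/(-8 + k) (X(k) = (2*k)/(-8 + k) = 2*k/(-8 + k))
(-86 + X(P(-4, -5)))² = (-86 + 2*(-3/2*(-4) - ¼*(-5)²)/(-8 + (-3/2*(-4) - ¼*(-5)²)))² = (-86 + 2*(6 - ¼*25)/(-8 + (6 - ¼*25)))² = (-86 + 2*(6 - 25/4)/(-8 + (6 - 25/4)))² = (-86 + 2*(-¼)/(-8 - ¼))² = (-86 + 2*(-¼)/(-33/4))² = (-86 + 2*(-¼)*(-4/33))² = (-86 + 2/33)² = (-2836/33)² = 8042896/1089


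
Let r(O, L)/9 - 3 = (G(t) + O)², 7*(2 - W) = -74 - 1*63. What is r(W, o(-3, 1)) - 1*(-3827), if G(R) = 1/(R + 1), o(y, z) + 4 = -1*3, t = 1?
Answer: 1614713/196 ≈ 8238.3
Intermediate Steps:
o(y, z) = -7 (o(y, z) = -4 - 1*3 = -4 - 3 = -7)
G(R) = 1/(1 + R)
W = 151/7 (W = 2 - (-74 - 1*63)/7 = 2 - (-74 - 63)/7 = 2 - ⅐*(-137) = 2 + 137/7 = 151/7 ≈ 21.571)
r(O, L) = 27 + 9*(½ + O)² (r(O, L) = 27 + 9*(1/(1 + 1) + O)² = 27 + 9*(1/2 + O)² = 27 + 9*(½ + O)²)
r(W, o(-3, 1)) - 1*(-3827) = (27 + 9*(1 + 2*(151/7))²/4) - 1*(-3827) = (27 + 9*(1 + 302/7)²/4) + 3827 = (27 + 9*(309/7)²/4) + 3827 = (27 + (9/4)*(95481/49)) + 3827 = (27 + 859329/196) + 3827 = 864621/196 + 3827 = 1614713/196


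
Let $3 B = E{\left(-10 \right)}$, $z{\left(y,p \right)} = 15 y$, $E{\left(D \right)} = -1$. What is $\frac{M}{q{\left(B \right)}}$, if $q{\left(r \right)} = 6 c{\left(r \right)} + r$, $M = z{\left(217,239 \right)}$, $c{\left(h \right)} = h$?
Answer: $-1395$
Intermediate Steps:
$M = 3255$ ($M = 15 \cdot 217 = 3255$)
$B = - \frac{1}{3}$ ($B = \frac{1}{3} \left(-1\right) = - \frac{1}{3} \approx -0.33333$)
$q{\left(r \right)} = 7 r$ ($q{\left(r \right)} = 6 r + r = 7 r$)
$\frac{M}{q{\left(B \right)}} = \frac{3255}{7 \left(- \frac{1}{3}\right)} = \frac{3255}{- \frac{7}{3}} = 3255 \left(- \frac{3}{7}\right) = -1395$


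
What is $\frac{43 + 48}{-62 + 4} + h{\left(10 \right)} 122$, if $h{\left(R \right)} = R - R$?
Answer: $- \frac{91}{58} \approx -1.569$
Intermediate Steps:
$h{\left(R \right)} = 0$
$\frac{43 + 48}{-62 + 4} + h{\left(10 \right)} 122 = \frac{43 + 48}{-62 + 4} + 0 \cdot 122 = \frac{91}{-58} + 0 = 91 \left(- \frac{1}{58}\right) + 0 = - \frac{91}{58} + 0 = - \frac{91}{58}$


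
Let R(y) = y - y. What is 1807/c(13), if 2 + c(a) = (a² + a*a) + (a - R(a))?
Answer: 1807/349 ≈ 5.1777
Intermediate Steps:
R(y) = 0
c(a) = -2 + a + 2*a² (c(a) = -2 + ((a² + a*a) + (a - 1*0)) = -2 + ((a² + a²) + (a + 0)) = -2 + (2*a² + a) = -2 + (a + 2*a²) = -2 + a + 2*a²)
1807/c(13) = 1807/(-2 + 13 + 2*13²) = 1807/(-2 + 13 + 2*169) = 1807/(-2 + 13 + 338) = 1807/349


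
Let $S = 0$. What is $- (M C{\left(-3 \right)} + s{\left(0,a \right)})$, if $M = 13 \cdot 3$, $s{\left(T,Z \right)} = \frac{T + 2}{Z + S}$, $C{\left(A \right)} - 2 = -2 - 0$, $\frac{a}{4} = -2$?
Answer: $\frac{1}{4} \approx 0.25$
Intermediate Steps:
$a = -8$ ($a = 4 \left(-2\right) = -8$)
$C{\left(A \right)} = 0$ ($C{\left(A \right)} = 2 - 2 = 0$)
$s{\left(T,Z \right)} = \frac{2 + T}{Z}$ ($s{\left(T,Z \right)} = \frac{T + 2}{Z + 0} = \frac{2 + T}{Z}$)
$M = 39$
$- (M C{\left(-3 \right)} + s{\left(0,a \right)}) = - (39 \cdot 0 + \frac{2 + 0}{-8}) = - (0 - \frac{1}{4}) = \left(-1\right) \left(- \frac{1}{4}\right) = \frac{1}{4}$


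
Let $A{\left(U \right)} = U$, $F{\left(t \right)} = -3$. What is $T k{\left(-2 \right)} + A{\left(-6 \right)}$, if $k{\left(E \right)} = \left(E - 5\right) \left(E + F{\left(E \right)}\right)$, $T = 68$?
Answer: $2374$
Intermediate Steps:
$k{\left(E \right)} = \left(-5 + E\right) \left(-3 + E\right)$ ($k{\left(E \right)} = \left(E - 5\right) \left(E - 3\right) = \left(-5 + E\right) \left(-3 + E\right)$)
$T k{\left(-2 \right)} + A{\left(-6 \right)} = 68 \left(15 + \left(-2\right)^{2} - -16\right) - 6 = 68 \left(15 + 4 + 16\right) - 6 = 68 \cdot 35 - 6 = 2380 - 6 = 2374$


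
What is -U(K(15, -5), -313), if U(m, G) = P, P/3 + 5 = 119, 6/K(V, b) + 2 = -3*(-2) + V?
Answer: -342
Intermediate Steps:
K(V, b) = 6/(4 + V) (K(V, b) = 6/(-2 + (-3*(-2) + V)) = 6/(-2 + (6 + V)) = 6/(4 + V))
P = 342 (P = -15 + 3*119 = -15 + 357 = 342)
U(m, G) = 342
-U(K(15, -5), -313) = -1*342 = -342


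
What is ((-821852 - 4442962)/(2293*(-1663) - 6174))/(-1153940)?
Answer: -2632407/2203698258010 ≈ -1.1945e-6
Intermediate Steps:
((-821852 - 4442962)/(2293*(-1663) - 6174))/(-1153940) = -5264814/(-3813259 - 6174)*(-1/1153940) = -5264814/(-3819433)*(-1/1153940) = -5264814*(-1/3819433)*(-1/1153940) = (5264814/3819433)*(-1/1153940) = -2632407/2203698258010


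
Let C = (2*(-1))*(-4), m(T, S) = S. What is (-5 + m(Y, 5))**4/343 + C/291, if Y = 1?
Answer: 8/291 ≈ 0.027491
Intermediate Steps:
C = 8 (C = -2*(-4) = 8)
(-5 + m(Y, 5))**4/343 + C/291 = (-5 + 5)**4/343 + 8/291 = 0**4*(1/343) + 8*(1/291) = 0*(1/343) + 8/291 = 0 + 8/291 = 8/291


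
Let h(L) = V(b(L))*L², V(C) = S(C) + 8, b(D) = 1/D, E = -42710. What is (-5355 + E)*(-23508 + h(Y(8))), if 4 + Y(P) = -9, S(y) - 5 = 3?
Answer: 999944260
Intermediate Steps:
S(y) = 8 (S(y) = 5 + 3 = 8)
Y(P) = -13 (Y(P) = -4 - 9 = -13)
V(C) = 16 (V(C) = 8 + 8 = 16)
h(L) = 16*L²
(-5355 + E)*(-23508 + h(Y(8))) = (-5355 - 42710)*(-23508 + 16*(-13)²) = -48065*(-23508 + 16*169) = -48065*(-23508 + 2704) = -48065*(-20804) = 999944260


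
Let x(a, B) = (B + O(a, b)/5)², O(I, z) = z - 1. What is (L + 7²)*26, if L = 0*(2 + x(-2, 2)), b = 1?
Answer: 1274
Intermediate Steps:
O(I, z) = -1 + z
x(a, B) = B² (x(a, B) = (B + (-1 + 1)/5)² = (B + 0*(⅕))² = (B + 0)² = B²)
L = 0 (L = 0*(2 + 2²) = 0*(2 + 4) = 0*6 = 0)
(L + 7²)*26 = (0 + 7²)*26 = (0 + 49)*26 = 49*26 = 1274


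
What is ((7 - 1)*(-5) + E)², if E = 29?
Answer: 1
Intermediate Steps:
((7 - 1)*(-5) + E)² = ((7 - 1)*(-5) + 29)² = (6*(-5) + 29)² = (-30 + 29)² = (-1)² = 1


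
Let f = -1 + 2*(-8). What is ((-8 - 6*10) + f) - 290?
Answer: -375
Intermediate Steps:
f = -17 (f = -1 - 16 = -17)
((-8 - 6*10) + f) - 290 = ((-8 - 6*10) - 17) - 290 = ((-8 - 60) - 17) - 290 = (-68 - 17) - 290 = -85 - 290 = -375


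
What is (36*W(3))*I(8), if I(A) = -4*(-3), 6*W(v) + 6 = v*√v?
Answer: -432 + 216*√3 ≈ -57.877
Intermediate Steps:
W(v) = -1 + v^(3/2)/6 (W(v) = -1 + (v*√v)/6 = -1 + v^(3/2)/6)
I(A) = 12
(36*W(3))*I(8) = (36*(-1 + 3^(3/2)/6))*12 = (36*(-1 + (3*√3)/6))*12 = (36*(-1 + √3/2))*12 = (-36 + 18*√3)*12 = -432 + 216*√3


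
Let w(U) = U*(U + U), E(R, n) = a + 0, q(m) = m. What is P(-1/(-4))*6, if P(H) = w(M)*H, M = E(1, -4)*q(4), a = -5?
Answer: 1200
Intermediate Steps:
E(R, n) = -5 (E(R, n) = -5 + 0 = -5)
M = -20 (M = -5*4 = -20)
w(U) = 2*U² (w(U) = U*(2*U) = 2*U²)
P(H) = 800*H (P(H) = (2*(-20)²)*H = (2*400)*H = 800*H)
P(-1/(-4))*6 = (800*(-1/(-4)))*6 = (800*(-1*(-¼)))*6 = (800*(¼))*6 = 200*6 = 1200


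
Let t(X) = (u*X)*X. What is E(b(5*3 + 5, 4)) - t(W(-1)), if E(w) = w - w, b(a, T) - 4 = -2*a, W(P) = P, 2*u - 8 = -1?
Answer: -7/2 ≈ -3.5000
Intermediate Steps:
u = 7/2 (u = 4 + (1/2)*(-1) = 4 - 1/2 = 7/2 ≈ 3.5000)
b(a, T) = 4 - 2*a
E(w) = 0
t(X) = 7*X**2/2 (t(X) = (7*X/2)*X = 7*X**2/2)
E(b(5*3 + 5, 4)) - t(W(-1)) = 0 - 7*(-1)**2/2 = 0 - 7/2 = -7/2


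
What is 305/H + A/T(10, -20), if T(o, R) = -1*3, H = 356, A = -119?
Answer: 43279/1068 ≈ 40.523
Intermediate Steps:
T(o, R) = -3
305/H + A/T(10, -20) = 305/356 - 119/(-3) = 305*(1/356) - 119*(-⅓) = 305/356 + 119/3 = 43279/1068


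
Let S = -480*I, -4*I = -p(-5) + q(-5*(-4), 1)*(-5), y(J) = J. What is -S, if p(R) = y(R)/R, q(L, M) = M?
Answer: 720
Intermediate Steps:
p(R) = 1 (p(R) = R/R = 1)
I = 3/2 (I = -(-1*1 + 1*(-5))/4 = -(-1 - 5)/4 = -¼*(-6) = 3/2 ≈ 1.5000)
S = -720 (S = -480*3/2 = -720)
-S = -1*(-720) = 720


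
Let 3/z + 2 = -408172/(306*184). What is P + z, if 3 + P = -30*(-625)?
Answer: 2440723437/130195 ≈ 18747.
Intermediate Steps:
P = 18747 (P = -3 - 30*(-625) = -3 + 18750 = 18747)
z = -42228/130195 (z = 3/(-2 - 408172/(306*184)) = 3/(-2 - 408172/56304) = 3/(-2 - 408172*1/56304) = 3/(-2 - 102043/14076) = 3/(-130195/14076) = 3*(-14076/130195) = -42228/130195 ≈ -0.32434)
P + z = 18747 - 42228/130195 = 2440723437/130195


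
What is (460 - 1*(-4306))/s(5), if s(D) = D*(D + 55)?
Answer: 2383/150 ≈ 15.887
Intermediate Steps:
s(D) = D*(55 + D)
(460 - 1*(-4306))/s(5) = (460 - 1*(-4306))/((5*(55 + 5))) = (460 + 4306)/((5*60)) = 4766/300 = 4766*(1/300) = 2383/150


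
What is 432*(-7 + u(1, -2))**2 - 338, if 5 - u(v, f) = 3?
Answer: 10462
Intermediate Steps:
u(v, f) = 2 (u(v, f) = 5 - 1*3 = 5 - 3 = 2)
432*(-7 + u(1, -2))**2 - 338 = 432*(-7 + 2)**2 - 338 = 432*(-5)**2 - 338 = 432*25 - 338 = 10800 - 338 = 10462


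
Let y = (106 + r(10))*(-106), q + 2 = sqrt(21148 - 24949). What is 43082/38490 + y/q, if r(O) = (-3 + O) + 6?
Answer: 113495273/14645445 + 12614*I*sqrt(3801)/3805 ≈ 7.7495 + 204.38*I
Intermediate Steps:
r(O) = 3 + O
q = -2 + I*sqrt(3801) (q = -2 + sqrt(21148 - 24949) = -2 + sqrt(-3801) = -2 + I*sqrt(3801) ≈ -2.0 + 61.652*I)
y = -12614 (y = (106 + (3 + 10))*(-106) = (106 + 13)*(-106) = 119*(-106) = -12614)
43082/38490 + y/q = 43082/38490 - 12614/(-2 + I*sqrt(3801)) = 43082*(1/38490) - 12614/(-2 + I*sqrt(3801)) = 21541/19245 - 12614/(-2 + I*sqrt(3801))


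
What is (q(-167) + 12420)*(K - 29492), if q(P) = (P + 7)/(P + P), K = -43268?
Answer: -150920247200/167 ≈ -9.0371e+8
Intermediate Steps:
q(P) = (7 + P)/(2*P) (q(P) = (7 + P)/((2*P)) = (7 + P)*(1/(2*P)) = (7 + P)/(2*P))
(q(-167) + 12420)*(K - 29492) = ((½)*(7 - 167)/(-167) + 12420)*(-43268 - 29492) = ((½)*(-1/167)*(-160) + 12420)*(-72760) = (80/167 + 12420)*(-72760) = (2074220/167)*(-72760) = -150920247200/167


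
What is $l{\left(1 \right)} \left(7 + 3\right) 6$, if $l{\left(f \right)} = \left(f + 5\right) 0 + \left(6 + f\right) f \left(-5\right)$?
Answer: $-2100$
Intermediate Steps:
$l{\left(f \right)} = - 5 f \left(6 + f\right)$ ($l{\left(f \right)} = \left(5 + f\right) 0 + f \left(6 + f\right) \left(-5\right) = 0 - 5 f \left(6 + f\right) = - 5 f \left(6 + f\right)$)
$l{\left(1 \right)} \left(7 + 3\right) 6 = \left(-5\right) 1 \left(6 + 1\right) \left(7 + 3\right) 6 = \left(-5\right) 1 \cdot 7 \cdot 10 \cdot 6 = \left(-35\right) 60 = -2100$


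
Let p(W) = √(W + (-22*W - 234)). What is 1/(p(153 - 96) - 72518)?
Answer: -72518/5258861755 - 3*I*√159/5258861755 ≈ -1.379e-5 - 7.1933e-9*I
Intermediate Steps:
p(W) = √(-234 - 21*W) (p(W) = √(W + (-234 - 22*W)) = √(-234 - 21*W))
1/(p(153 - 96) - 72518) = 1/(√(-234 - 21*(153 - 96)) - 72518) = 1/(√(-234 - 21*57) - 72518) = 1/(√(-234 - 1197) - 72518) = 1/(√(-1431) - 72518) = 1/(3*I*√159 - 72518) = 1/(-72518 + 3*I*√159)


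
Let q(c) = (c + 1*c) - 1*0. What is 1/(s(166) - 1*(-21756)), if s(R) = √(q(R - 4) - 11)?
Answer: 21756/473323223 - √313/473323223 ≈ 4.5927e-5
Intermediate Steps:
q(c) = 2*c (q(c) = (c + c) + 0 = 2*c + 0 = 2*c)
s(R) = √(-19 + 2*R) (s(R) = √(2*(R - 4) - 11) = √(2*(-4 + R) - 11) = √((-8 + 2*R) - 11) = √(-19 + 2*R))
1/(s(166) - 1*(-21756)) = 1/(√(-19 + 2*166) - 1*(-21756)) = 1/(√(-19 + 332) + 21756) = 1/(√313 + 21756) = 1/(21756 + √313)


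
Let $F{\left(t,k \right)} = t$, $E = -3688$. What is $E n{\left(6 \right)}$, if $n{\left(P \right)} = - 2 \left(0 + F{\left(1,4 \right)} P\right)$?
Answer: $44256$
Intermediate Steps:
$n{\left(P \right)} = - 2 P$ ($n{\left(P \right)} = - 2 \left(0 + 1 P\right) = - 2 \left(0 + P\right) = - 2 P$)
$E n{\left(6 \right)} = - 3688 \left(\left(-2\right) 6\right) = \left(-3688\right) \left(-12\right) = 44256$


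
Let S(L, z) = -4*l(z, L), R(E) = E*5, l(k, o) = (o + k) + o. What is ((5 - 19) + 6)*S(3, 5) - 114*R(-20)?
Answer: 11752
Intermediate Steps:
l(k, o) = k + 2*o (l(k, o) = (k + o) + o = k + 2*o)
R(E) = 5*E
S(L, z) = -8*L - 4*z (S(L, z) = -4*(z + 2*L) = -8*L - 4*z)
((5 - 19) + 6)*S(3, 5) - 114*R(-20) = ((5 - 19) + 6)*(-8*3 - 4*5) - 570*(-20) = (-14 + 6)*(-24 - 20) - 114*(-100) = -8*(-44) + 11400 = 352 + 11400 = 11752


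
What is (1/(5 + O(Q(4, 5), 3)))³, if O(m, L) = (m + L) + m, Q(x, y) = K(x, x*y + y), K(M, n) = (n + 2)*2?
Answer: 1/1560896 ≈ 6.4066e-7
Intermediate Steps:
K(M, n) = 4 + 2*n (K(M, n) = (2 + n)*2 = 4 + 2*n)
Q(x, y) = 4 + 2*y + 2*x*y (Q(x, y) = 4 + 2*(x*y + y) = 4 + 2*(y + x*y) = 4 + (2*y + 2*x*y) = 4 + 2*y + 2*x*y)
O(m, L) = L + 2*m (O(m, L) = (L + m) + m = L + 2*m)
(1/(5 + O(Q(4, 5), 3)))³ = (1/(5 + (3 + 2*(4 + 2*5*(1 + 4)))))³ = (1/(5 + (3 + 2*(4 + 2*5*5))))³ = (1/(5 + (3 + 2*(4 + 50))))³ = (1/(5 + (3 + 2*54)))³ = (1/(5 + (3 + 108)))³ = (1/(5 + 111))³ = (1/116)³ = 1/1560896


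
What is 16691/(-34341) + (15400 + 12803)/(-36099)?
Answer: -24937264/19677393 ≈ -1.2673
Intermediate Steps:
16691/(-34341) + (15400 + 12803)/(-36099) = 16691*(-1/34341) + 28203*(-1/36099) = -16691/34341 - 1343/1719 = -24937264/19677393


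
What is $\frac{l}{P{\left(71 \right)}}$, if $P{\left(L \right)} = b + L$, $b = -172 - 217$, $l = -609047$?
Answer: $\frac{609047}{318} \approx 1915.2$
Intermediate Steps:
$b = -389$
$P{\left(L \right)} = -389 + L$
$\frac{l}{P{\left(71 \right)}} = - \frac{609047}{-389 + 71} = - \frac{609047}{-318} = \left(-609047\right) \left(- \frac{1}{318}\right) = \frac{609047}{318}$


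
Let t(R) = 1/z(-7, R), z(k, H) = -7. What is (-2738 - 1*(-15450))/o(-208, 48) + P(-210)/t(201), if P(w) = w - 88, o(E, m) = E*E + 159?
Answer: 90593090/43423 ≈ 2086.3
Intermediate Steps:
o(E, m) = 159 + E**2 (o(E, m) = E**2 + 159 = 159 + E**2)
P(w) = -88 + w
t(R) = -1/7 (t(R) = 1/(-7) = -1/7)
(-2738 - 1*(-15450))/o(-208, 48) + P(-210)/t(201) = (-2738 - 1*(-15450))/(159 + (-208)**2) + (-88 - 210)/(-1/7) = (-2738 + 15450)/(159 + 43264) - 298*(-7) = 12712/43423 + 2086 = 90593090/43423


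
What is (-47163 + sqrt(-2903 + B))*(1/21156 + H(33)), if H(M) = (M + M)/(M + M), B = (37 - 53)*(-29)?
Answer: -332609197/7052 + 21157*I*sqrt(271)/7052 ≈ -47165.0 + 49.389*I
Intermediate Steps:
B = 464 (B = -16*(-29) = 464)
H(M) = 1 (H(M) = (2*M)/((2*M)) = (2*M)*(1/(2*M)) = 1)
(-47163 + sqrt(-2903 + B))*(1/21156 + H(33)) = (-47163 + sqrt(-2903 + 464))*(1/21156 + 1) = (-47163 + sqrt(-2439))*(1/21156 + 1) = (-47163 + 3*I*sqrt(271))*(21157/21156) = -332609197/7052 + 21157*I*sqrt(271)/7052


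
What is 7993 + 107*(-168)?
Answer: -9983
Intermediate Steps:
7993 + 107*(-168) = 7993 - 17976 = -9983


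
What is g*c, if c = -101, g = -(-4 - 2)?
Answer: -606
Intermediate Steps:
g = 6 (g = -1*(-6) = 6)
g*c = 6*(-101) = -606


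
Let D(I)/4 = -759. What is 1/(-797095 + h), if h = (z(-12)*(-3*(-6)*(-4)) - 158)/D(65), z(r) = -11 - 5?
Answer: -1518/1209990707 ≈ -1.2546e-6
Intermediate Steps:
z(r) = -16
D(I) = -3036 (D(I) = 4*(-759) = -3036)
h = -497/1518 (h = (-16*(-3*(-6))*(-4) - 158)/(-3036) = (-288*(-4) - 158)*(-1/3036) = (-16*(-72) - 158)*(-1/3036) = (1152 - 158)*(-1/3036) = 994*(-1/3036) = -497/1518 ≈ -0.32740)
1/(-797095 + h) = 1/(-797095 - 497/1518) = 1/(-1209990707/1518) = -1518/1209990707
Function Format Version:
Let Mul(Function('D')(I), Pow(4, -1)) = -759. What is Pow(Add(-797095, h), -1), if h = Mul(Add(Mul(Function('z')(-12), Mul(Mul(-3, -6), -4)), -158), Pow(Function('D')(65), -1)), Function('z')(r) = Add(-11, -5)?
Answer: Rational(-1518, 1209990707) ≈ -1.2546e-6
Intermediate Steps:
Function('z')(r) = -16
Function('D')(I) = -3036 (Function('D')(I) = Mul(4, -759) = -3036)
h = Rational(-497, 1518) (h = Mul(Add(Mul(-16, Mul(Mul(-3, -6), -4)), -158), Pow(-3036, -1)) = Mul(Add(Mul(-16, Mul(18, -4)), -158), Rational(-1, 3036)) = Mul(Add(Mul(-16, -72), -158), Rational(-1, 3036)) = Mul(Add(1152, -158), Rational(-1, 3036)) = Mul(994, Rational(-1, 3036)) = Rational(-497, 1518) ≈ -0.32740)
Pow(Add(-797095, h), -1) = Pow(Add(-797095, Rational(-497, 1518)), -1) = Pow(Rational(-1209990707, 1518), -1) = Rational(-1518, 1209990707)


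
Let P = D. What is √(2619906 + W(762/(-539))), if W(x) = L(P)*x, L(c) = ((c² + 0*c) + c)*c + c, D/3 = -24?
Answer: √18619138626/77 ≈ 1772.1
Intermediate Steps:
D = -72 (D = 3*(-24) = -72)
P = -72
L(c) = c + c*(c + c²) (L(c) = ((c² + 0) + c)*c + c = (c² + c)*c + c = (c + c²)*c + c = c*(c + c²) + c = c + c*(c + c²))
W(x) = -368136*x (W(x) = (-72*(1 - 72 + (-72)²))*x = (-72*(1 - 72 + 5184))*x = (-72*5113)*x = -368136*x)
√(2619906 + W(762/(-539))) = √(2619906 - 280519632/(-539)) = √(2619906 - 280519632*(-1)/539) = √(2619906 - 368136*(-762/539)) = √(2619906 + 280519632/539) = √(1692648966/539) = √18619138626/77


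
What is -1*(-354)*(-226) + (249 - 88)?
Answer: -79843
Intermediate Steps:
-1*(-354)*(-226) + (249 - 88) = 354*(-226) + 161 = -80004 + 161 = -79843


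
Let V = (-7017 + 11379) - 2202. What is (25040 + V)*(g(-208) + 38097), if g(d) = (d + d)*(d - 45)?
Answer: 3898984000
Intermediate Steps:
g(d) = 2*d*(-45 + d) (g(d) = (2*d)*(-45 + d) = 2*d*(-45 + d))
V = 2160 (V = 4362 - 2202 = 2160)
(25040 + V)*(g(-208) + 38097) = (25040 + 2160)*(2*(-208)*(-45 - 208) + 38097) = 27200*(2*(-208)*(-253) + 38097) = 27200*(105248 + 38097) = 27200*143345 = 3898984000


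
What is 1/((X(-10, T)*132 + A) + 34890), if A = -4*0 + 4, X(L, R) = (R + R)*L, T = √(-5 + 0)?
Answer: 17447/626219618 + 660*I*√5/313109809 ≈ 2.7861e-5 + 4.7134e-6*I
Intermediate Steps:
T = I*√5 (T = √(-5) = I*√5 ≈ 2.2361*I)
X(L, R) = 2*L*R (X(L, R) = (2*R)*L = 2*L*R)
A = 4 (A = 0 + 4 = 4)
1/((X(-10, T)*132 + A) + 34890) = 1/(((2*(-10)*(I*√5))*132 + 4) + 34890) = 1/((-20*I*√5*132 + 4) + 34890) = 1/((-2640*I*√5 + 4) + 34890) = 1/((4 - 2640*I*√5) + 34890) = 1/(34894 - 2640*I*√5)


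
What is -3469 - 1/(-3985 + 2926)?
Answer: -3673670/1059 ≈ -3469.0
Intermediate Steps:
-3469 - 1/(-3985 + 2926) = -3469 - 1/(-1059) = -3469 - 1*(-1/1059) = -3469 + 1/1059 = -3673670/1059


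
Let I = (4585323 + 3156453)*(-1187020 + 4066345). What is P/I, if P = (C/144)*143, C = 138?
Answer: 3289/534986140348800 ≈ 6.1478e-12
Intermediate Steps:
I = 22291089181200 (I = 7741776*2879325 = 22291089181200)
P = 3289/24 (P = (138/144)*143 = (138*(1/144))*143 = (23/24)*143 = 3289/24 ≈ 137.04)
P/I = (3289/24)/22291089181200 = (3289/24)*(1/22291089181200) = 3289/534986140348800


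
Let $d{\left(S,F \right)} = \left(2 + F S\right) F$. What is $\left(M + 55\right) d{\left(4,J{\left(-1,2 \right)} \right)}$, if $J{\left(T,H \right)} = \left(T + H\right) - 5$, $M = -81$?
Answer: $-1456$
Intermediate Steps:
$J{\left(T,H \right)} = -5 + H + T$ ($J{\left(T,H \right)} = \left(H + T\right) - 5 = -5 + H + T$)
$d{\left(S,F \right)} = F \left(2 + F S\right)$
$\left(M + 55\right) d{\left(4,J{\left(-1,2 \right)} \right)} = \left(-81 + 55\right) \left(-5 + 2 - 1\right) \left(2 + \left(-5 + 2 - 1\right) 4\right) = - 26 \left(- 4 \left(2 - 16\right)\right) = - 26 \left(\left(-4\right) \left(-14\right)\right) = \left(-26\right) 56 = -1456$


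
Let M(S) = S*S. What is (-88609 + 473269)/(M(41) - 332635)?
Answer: -64110/55159 ≈ -1.1623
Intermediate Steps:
M(S) = S²
(-88609 + 473269)/(M(41) - 332635) = (-88609 + 473269)/(41² - 332635) = 384660/(1681 - 332635) = 384660/(-330954) = 384660*(-1/330954) = -64110/55159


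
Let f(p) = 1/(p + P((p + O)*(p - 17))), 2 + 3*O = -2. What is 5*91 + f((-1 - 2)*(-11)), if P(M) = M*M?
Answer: 1051367144/2310697 ≈ 455.00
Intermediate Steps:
O = -4/3 (O = -2/3 + (1/3)*(-2) = -2/3 - 2/3 = -4/3 ≈ -1.3333)
P(M) = M**2
f(p) = 1/(p + (-17 + p)**2*(-4/3 + p)**2) (f(p) = 1/(p + ((p - 4/3)*(p - 17))**2) = 1/(p + ((-4/3 + p)*(-17 + p))**2) = 1/(p + ((-17 + p)*(-4/3 + p))**2) = 1/(p + (-17 + p)**2*(-4/3 + p)**2))
5*91 + f((-1 - 2)*(-11)) = 5*91 + 9/((68 - 55*(-1 - 2)*(-11) + 3*((-1 - 2)*(-11))**2)**2 + 9*((-1 - 2)*(-11))) = 455 + 9/((68 - (-165)*(-11) + 3*(-3*(-11))**2)**2 + 9*(-3*(-11))) = 455 + 9/((68 - 55*33 + 3*33**2)**2 + 9*33) = 455 + 9/((68 - 1815 + 3*1089)**2 + 297) = 455 + 9/((68 - 1815 + 3267)**2 + 297) = 455 + 9/(1520**2 + 297) = 455 + 9/(2310400 + 297) = 455 + 9/2310697 = 1051367144/2310697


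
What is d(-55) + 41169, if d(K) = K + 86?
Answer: 41200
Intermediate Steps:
d(K) = 86 + K
d(-55) + 41169 = (86 - 55) + 41169 = 31 + 41169 = 41200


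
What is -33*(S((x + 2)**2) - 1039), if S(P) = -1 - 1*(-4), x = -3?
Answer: 34188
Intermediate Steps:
S(P) = 3 (S(P) = -1 + 4 = 3)
-33*(S((x + 2)**2) - 1039) = -33*(3 - 1039) = -33*(-1036) = 34188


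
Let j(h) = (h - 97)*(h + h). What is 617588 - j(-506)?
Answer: 7352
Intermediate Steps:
j(h) = 2*h*(-97 + h) (j(h) = (-97 + h)*(2*h) = 2*h*(-97 + h))
617588 - j(-506) = 617588 - 2*(-506)*(-97 - 506) = 617588 - 2*(-506)*(-603) = 617588 - 1*610236 = 617588 - 610236 = 7352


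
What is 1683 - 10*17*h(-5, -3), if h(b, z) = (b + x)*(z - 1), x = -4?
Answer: -4437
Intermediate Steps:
h(b, z) = (-1 + z)*(-4 + b) (h(b, z) = (b - 4)*(z - 1) = (-4 + b)*(-1 + z) = (-1 + z)*(-4 + b))
1683 - 10*17*h(-5, -3) = 1683 - 10*17*(4 - 1*(-5) - 4*(-3) - 5*(-3)) = 1683 - 170*(4 + 5 + 12 + 15) = 1683 - 170*36 = 1683 - 1*6120 = 1683 - 6120 = -4437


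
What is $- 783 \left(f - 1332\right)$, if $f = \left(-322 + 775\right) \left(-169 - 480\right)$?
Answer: $231242607$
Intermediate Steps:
$f = -293997$ ($f = 453 \left(-649\right) = -293997$)
$- 783 \left(f - 1332\right) = - 783 \left(-293997 - 1332\right) = \left(-783\right) \left(-295329\right) = 231242607$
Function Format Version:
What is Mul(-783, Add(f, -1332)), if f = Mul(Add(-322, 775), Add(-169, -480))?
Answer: 231242607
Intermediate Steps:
f = -293997 (f = Mul(453, -649) = -293997)
Mul(-783, Add(f, -1332)) = Mul(-783, Add(-293997, -1332)) = Mul(-783, -295329) = 231242607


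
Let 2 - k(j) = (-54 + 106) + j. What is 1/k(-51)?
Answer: 1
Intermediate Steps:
k(j) = -50 - j (k(j) = 2 - ((-54 + 106) + j) = 2 - (52 + j) = 2 + (-52 - j) = -50 - j)
1/k(-51) = 1/(-50 - 1*(-51)) = 1/(-50 + 51) = 1/1 = 1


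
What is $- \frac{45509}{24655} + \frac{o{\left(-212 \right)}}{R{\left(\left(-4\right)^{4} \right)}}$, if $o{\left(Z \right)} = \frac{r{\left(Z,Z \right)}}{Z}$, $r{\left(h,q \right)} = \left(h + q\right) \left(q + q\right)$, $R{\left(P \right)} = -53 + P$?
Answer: $- \frac{30145767}{5004965} \approx -6.0232$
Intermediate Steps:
$r{\left(h,q \right)} = 2 q \left(h + q\right)$ ($r{\left(h,q \right)} = \left(h + q\right) 2 q = 2 q \left(h + q\right)$)
$o{\left(Z \right)} = 4 Z$ ($o{\left(Z \right)} = \frac{2 Z \left(Z + Z\right)}{Z} = \frac{2 Z 2 Z}{Z} = \frac{4 Z^{2}}{Z} = 4 Z$)
$- \frac{45509}{24655} + \frac{o{\left(-212 \right)}}{R{\left(\left(-4\right)^{4} \right)}} = - \frac{45509}{24655} + \frac{4 \left(-212\right)}{-53 + \left(-4\right)^{4}} = \left(-45509\right) \frac{1}{24655} - \frac{848}{-53 + 256} = - \frac{45509}{24655} - \frac{848}{203} = - \frac{30145767}{5004965}$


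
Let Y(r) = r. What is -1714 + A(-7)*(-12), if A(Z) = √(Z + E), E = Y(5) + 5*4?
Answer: -1714 - 36*√2 ≈ -1764.9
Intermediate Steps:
E = 25 (E = 5 + 5*4 = 5 + 20 = 25)
A(Z) = √(25 + Z) (A(Z) = √(Z + 25) = √(25 + Z))
-1714 + A(-7)*(-12) = -1714 + √(25 - 7)*(-12) = -1714 + √18*(-12) = -1714 + (3*√2)*(-12) = -1714 - 36*√2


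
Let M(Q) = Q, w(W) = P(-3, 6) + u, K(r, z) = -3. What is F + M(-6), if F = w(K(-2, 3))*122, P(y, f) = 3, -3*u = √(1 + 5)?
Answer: 360 - 122*√6/3 ≈ 260.39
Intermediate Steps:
u = -√6/3 (u = -√(1 + 5)/3 = -√6/3 ≈ -0.81650)
w(W) = 3 - √6/3
F = 366 - 122*√6/3 (F = (3 - √6/3)*122 = 366 - 122*√6/3 ≈ 266.39)
F + M(-6) = (366 - 122*√6/3) - 6 = 360 - 122*√6/3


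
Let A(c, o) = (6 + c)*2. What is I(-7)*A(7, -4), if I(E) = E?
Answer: -182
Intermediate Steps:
A(c, o) = 12 + 2*c
I(-7)*A(7, -4) = -7*(12 + 2*7) = -7*(12 + 14) = -7*26 = -182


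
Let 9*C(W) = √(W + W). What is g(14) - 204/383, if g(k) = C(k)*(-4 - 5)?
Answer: -204/383 - 2*√7 ≈ -5.8241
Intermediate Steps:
C(W) = √2*√W/9 (C(W) = √(W + W)/9 = √(2*W)/9 = (√2*√W)/9 = √2*√W/9)
g(k) = -√2*√k (g(k) = (√2*√k/9)*(-4 - 5) = (√2*√k/9)*(-9) = -√2*√k)
g(14) - 204/383 = -√2*√14 - 204/383 = -2*√7 - 204*1/383 = -2*√7 - 204/383 = -204/383 - 2*√7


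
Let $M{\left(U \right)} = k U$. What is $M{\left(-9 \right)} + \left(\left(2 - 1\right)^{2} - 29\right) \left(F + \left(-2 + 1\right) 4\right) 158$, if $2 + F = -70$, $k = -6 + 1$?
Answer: $336269$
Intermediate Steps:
$k = -5$
$F = -72$ ($F = -2 - 70 = -72$)
$M{\left(U \right)} = - 5 U$
$M{\left(-9 \right)} + \left(\left(2 - 1\right)^{2} - 29\right) \left(F + \left(-2 + 1\right) 4\right) 158 = \left(-5\right) \left(-9\right) + \left(\left(2 - 1\right)^{2} - 29\right) \left(-72 + \left(-2 + 1\right) 4\right) 158 = 45 + \left(1^{2} - 29\right) \left(-72 - 4\right) 158 = 45 + \left(1 - 29\right) \left(-72 - 4\right) 158 = 45 + \left(-28\right) \left(-76\right) 158 = 45 + 2128 \cdot 158 = 45 + 336224 = 336269$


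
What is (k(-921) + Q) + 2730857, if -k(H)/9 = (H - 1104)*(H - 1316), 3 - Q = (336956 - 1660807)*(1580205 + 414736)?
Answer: 2640966599326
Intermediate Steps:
Q = 2641004637794 (Q = 3 - (336956 - 1660807)*(1580205 + 414736) = 3 - (-1323851)*1994941 = 3 - 1*(-2641004637791) = 3 + 2641004637791 = 2641004637794)
k(H) = -9*(-1316 + H)*(-1104 + H) (k(H) = -9*(H - 1104)*(H - 1316) = -9*(-1104 + H)*(-1316 + H) = -9*(-1316 + H)*(-1104 + H))
(k(-921) + Q) + 2730857 = ((-13075776 - 9*(-921)**2 + 21780*(-921)) + 2641004637794) + 2730857 = ((-13075776 - 9*848241 - 20059380) + 2641004637794) + 2730857 = ((-13075776 - 7634169 - 20059380) + 2641004637794) + 2730857 = (-40769325 + 2641004637794) + 2730857 = 2640963868469 + 2730857 = 2640966599326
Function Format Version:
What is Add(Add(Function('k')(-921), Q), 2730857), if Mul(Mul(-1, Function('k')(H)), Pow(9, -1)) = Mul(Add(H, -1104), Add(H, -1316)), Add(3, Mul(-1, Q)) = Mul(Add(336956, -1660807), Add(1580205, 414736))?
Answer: 2640966599326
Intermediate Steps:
Q = 2641004637794 (Q = Add(3, Mul(-1, Mul(Add(336956, -1660807), Add(1580205, 414736)))) = Add(3, Mul(-1, Mul(-1323851, 1994941))) = Add(3, Mul(-1, -2641004637791)) = Add(3, 2641004637791) = 2641004637794)
Function('k')(H) = Mul(-9, Add(-1316, H), Add(-1104, H)) (Function('k')(H) = Mul(-9, Mul(Add(H, -1104), Add(H, -1316))) = Mul(-9, Mul(Add(-1104, H), Add(-1316, H))) = Mul(-9, Mul(Add(-1316, H), Add(-1104, H))) = Mul(-9, Add(-1316, H), Add(-1104, H)))
Add(Add(Function('k')(-921), Q), 2730857) = Add(Add(Add(-13075776, Mul(-9, Pow(-921, 2)), Mul(21780, -921)), 2641004637794), 2730857) = Add(Add(Add(-13075776, Mul(-9, 848241), -20059380), 2641004637794), 2730857) = Add(Add(Add(-13075776, -7634169, -20059380), 2641004637794), 2730857) = Add(Add(-40769325, 2641004637794), 2730857) = Add(2640963868469, 2730857) = 2640966599326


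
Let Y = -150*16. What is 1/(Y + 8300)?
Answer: 1/5900 ≈ 0.00016949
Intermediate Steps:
Y = -2400
1/(Y + 8300) = 1/(-2400 + 8300) = 1/5900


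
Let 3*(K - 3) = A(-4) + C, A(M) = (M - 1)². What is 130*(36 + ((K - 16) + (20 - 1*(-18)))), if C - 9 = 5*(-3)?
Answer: 26260/3 ≈ 8753.3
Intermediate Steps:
C = -6 (C = 9 + 5*(-3) = 9 - 15 = -6)
A(M) = (-1 + M)²
K = 28/3 (K = 3 + ((-1 - 4)² - 6)/3 = 3 + ((-5)² - 6)/3 = 3 + (25 - 6)/3 = 3 + (⅓)*19 = 3 + 19/3 = 28/3 ≈ 9.3333)
130*(36 + ((K - 16) + (20 - 1*(-18)))) = 130*(36 + ((28/3 - 16) + (20 - 1*(-18)))) = 130*(36 + (-20/3 + (20 + 18))) = 130*(36 + (-20/3 + 38)) = 130*(36 + 94/3) = 130*(202/3) = 26260/3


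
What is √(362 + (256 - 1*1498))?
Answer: 4*I*√55 ≈ 29.665*I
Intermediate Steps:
√(362 + (256 - 1*1498)) = √(362 + (256 - 1498)) = √(362 - 1242) = √(-880) = 4*I*√55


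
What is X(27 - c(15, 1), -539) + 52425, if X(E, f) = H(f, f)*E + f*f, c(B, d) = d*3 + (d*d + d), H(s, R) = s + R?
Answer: 319230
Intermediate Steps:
H(s, R) = R + s
c(B, d) = d² + 4*d (c(B, d) = 3*d + (d² + d) = 3*d + (d + d²) = d² + 4*d)
X(E, f) = f² + 2*E*f (X(E, f) = (f + f)*E + f*f = (2*f)*E + f² = 2*E*f + f² = f² + 2*E*f)
X(27 - c(15, 1), -539) + 52425 = -539*(-539 + 2*(27 - (4 + 1))) + 52425 = -539*(-539 + 2*(27 - 5)) + 52425 = -539*(-539 + 2*22) + 52425 = -539*(-539 + 44) + 52425 = -539*(-495) + 52425 = 266805 + 52425 = 319230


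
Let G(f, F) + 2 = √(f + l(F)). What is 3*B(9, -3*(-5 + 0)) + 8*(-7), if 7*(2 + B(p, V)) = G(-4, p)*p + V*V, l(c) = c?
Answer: 187/7 + 27*√5/7 ≈ 35.339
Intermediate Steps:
G(f, F) = -2 + √(F + f) (G(f, F) = -2 + √(f + F) = -2 + √(F + f))
B(p, V) = -2 + V²/7 + p*(-2 + √(-4 + p))/7 (B(p, V) = -2 + ((-2 + √(p - 4))*p + V*V)/7 = -2 + ((-2 + √(-4 + p))*p + V²)/7 = -2 + (p*(-2 + √(-4 + p)) + V²)/7 = -2 + (V² + p*(-2 + √(-4 + p)))/7 = -2 + (V²/7 + p*(-2 + √(-4 + p))/7) = -2 + V²/7 + p*(-2 + √(-4 + p))/7)
3*B(9, -3*(-5 + 0)) + 8*(-7) = 3*(-2 + (-3*(-5 + 0))²/7 + (⅐)*9*(-2 + √(-4 + 9))) + 8*(-7) = 3*(-2 + (-3*(-5))²/7 + (⅐)*9*(-2 + √5)) - 56 = 3*(-2 + (⅐)*15² + (-18/7 + 9*√5/7)) - 56 = 3*(-2 + (⅐)*225 + (-18/7 + 9*√5/7)) - 56 = 3*(-2 + 225/7 + (-18/7 + 9*√5/7)) - 56 = 3*(193/7 + 9*√5/7) - 56 = (579/7 + 27*√5/7) - 56 = 187/7 + 27*√5/7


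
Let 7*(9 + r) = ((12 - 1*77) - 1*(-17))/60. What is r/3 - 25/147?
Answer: -786/245 ≈ -3.2082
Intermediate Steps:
r = -319/35 (r = -9 + (((12 - 1*77) - 1*(-17))/60)/7 = -9 + (((12 - 77) + 17)*(1/60))/7 = -9 + ((-65 + 17)*(1/60))/7 = -9 + (-48*1/60)/7 = -9 + (⅐)*(-⅘) = -9 - 4/35 = -319/35 ≈ -9.1143)
r/3 - 25/147 = -319/35/3 - 25/147 = -319/35*⅓ - 25*1/147 = -319/105 - 25/147 = -786/245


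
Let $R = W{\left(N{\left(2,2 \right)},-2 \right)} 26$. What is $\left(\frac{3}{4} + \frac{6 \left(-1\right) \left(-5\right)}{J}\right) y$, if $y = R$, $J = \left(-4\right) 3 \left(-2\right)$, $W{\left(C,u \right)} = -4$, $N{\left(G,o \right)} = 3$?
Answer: $-208$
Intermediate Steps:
$J = 24$ ($J = \left(-12\right) \left(-2\right) = 24$)
$R = -104$ ($R = \left(-4\right) 26 = -104$)
$y = -104$
$\left(\frac{3}{4} + \frac{6 \left(-1\right) \left(-5\right)}{J}\right) y = \left(\frac{3}{4} + \frac{6 \left(-1\right) \left(-5\right)}{24}\right) \left(-104\right) = \left(3 \cdot \frac{1}{4} + \left(-6\right) \left(-5\right) \frac{1}{24}\right) \left(-104\right) = \left(\frac{3}{4} + 30 \cdot \frac{1}{24}\right) \left(-104\right) = \left(\frac{3}{4} + \frac{5}{4}\right) \left(-104\right) = 2 \left(-104\right) = -208$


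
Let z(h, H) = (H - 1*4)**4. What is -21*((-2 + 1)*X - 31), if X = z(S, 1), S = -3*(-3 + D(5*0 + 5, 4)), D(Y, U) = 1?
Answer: 2352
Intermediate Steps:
S = 6 (S = -3*(-3 + 1) = -3*(-2) = 6)
z(h, H) = (-4 + H)**4 (z(h, H) = (H - 4)**4 = (-4 + H)**4)
X = 81 (X = (-4 + 1)**4 = (-3)**4 = 81)
-21*((-2 + 1)*X - 31) = -21*((-2 + 1)*81 - 31) = -21*(-1*81 - 31) = -21*(-81 - 31) = -21*(-112) = 2352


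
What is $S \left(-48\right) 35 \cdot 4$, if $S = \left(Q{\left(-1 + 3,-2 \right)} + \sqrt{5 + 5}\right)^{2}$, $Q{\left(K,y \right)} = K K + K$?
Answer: $-309120 - 80640 \sqrt{10} \approx -5.6413 \cdot 10^{5}$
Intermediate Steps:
$Q{\left(K,y \right)} = K + K^{2}$ ($Q{\left(K,y \right)} = K^{2} + K = K + K^{2}$)
$S = \left(6 + \sqrt{10}\right)^{2}$ ($S = \left(\left(-1 + 3\right) \left(1 + \left(-1 + 3\right)\right) + \sqrt{5 + 5}\right)^{2} = \left(2 \left(1 + 2\right) + \sqrt{10}\right)^{2} = \left(2 \cdot 3 + \sqrt{10}\right)^{2} = \left(6 + \sqrt{10}\right)^{2} \approx 83.947$)
$S \left(-48\right) 35 \cdot 4 = \left(6 + \sqrt{10}\right)^{2} \left(-48\right) 35 \cdot 4 = - 48 \left(6 + \sqrt{10}\right)^{2} \cdot 140 = - 6720 \left(6 + \sqrt{10}\right)^{2}$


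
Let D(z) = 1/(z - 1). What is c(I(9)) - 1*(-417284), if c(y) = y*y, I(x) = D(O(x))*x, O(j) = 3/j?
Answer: 1669865/4 ≈ 4.1747e+5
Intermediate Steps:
D(z) = 1/(-1 + z)
I(x) = x/(-1 + 3/x)
c(y) = y²
c(I(9)) - 1*(-417284) = (-1*9²/(-3 + 9))² - 1*(-417284) = (-1*81/6)² + 417284 = (-1*81*⅙)² + 417284 = (-27/2)² + 417284 = 729/4 + 417284 = 1669865/4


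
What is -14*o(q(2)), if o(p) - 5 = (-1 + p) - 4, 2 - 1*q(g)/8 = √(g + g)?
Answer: 0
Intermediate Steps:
q(g) = 16 - 8*√2*√g (q(g) = 16 - 8*√(g + g) = 16 - 8*√2*√g)
o(p) = p (o(p) = 5 + ((-1 + p) - 4) = 5 + (-5 + p) = p)
-14*o(q(2)) = -14*(16 - 8*√2*√2) = -14*(16 - 16) = -14*0 = 0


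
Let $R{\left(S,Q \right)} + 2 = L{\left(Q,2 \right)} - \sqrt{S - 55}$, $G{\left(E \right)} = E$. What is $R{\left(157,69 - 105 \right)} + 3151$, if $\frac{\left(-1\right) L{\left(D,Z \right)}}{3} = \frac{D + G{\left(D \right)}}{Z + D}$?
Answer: $\frac{53425}{17} - \sqrt{102} \approx 3132.5$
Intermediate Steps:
$L{\left(D,Z \right)} = - \frac{6 D}{D + Z}$ ($L{\left(D,Z \right)} = - 3 \frac{D + D}{Z + D} = - 3 \frac{2 D}{D + Z} = - \frac{6 D}{D + Z}$)
$R{\left(S,Q \right)} = -2 - \sqrt{-55 + S} - \frac{6 Q}{2 + Q}$ ($R{\left(S,Q \right)} = -2 - \left(\sqrt{S - 55} + \frac{6 Q}{Q + 2}\right) = -2 - \left(\sqrt{-55 + S} + \frac{6 Q}{2 + Q}\right) = -2 - \sqrt{-55 + S} - \frac{6 Q}{2 + Q}$)
$R{\left(157,69 - 105 \right)} + 3151 = \frac{- 6 \left(69 - 105\right) + \left(-2 - \sqrt{-55 + 157}\right) \left(2 + \left(69 - 105\right)\right)}{2 + \left(69 - 105\right)} + 3151 = \frac{- 6 \left(69 - 105\right) + \left(-2 - \sqrt{102}\right) \left(2 + \left(69 - 105\right)\right)}{2 + \left(69 - 105\right)} + 3151 = \frac{\left(-6\right) \left(-36\right) + \left(-2 - \sqrt{102}\right) \left(2 - 36\right)}{2 - 36} + 3151 = \frac{216 + \left(-2 - \sqrt{102}\right) \left(-34\right)}{-34} + 3151 = - \frac{216 + \left(68 + 34 \sqrt{102}\right)}{34} + 3151 = - \frac{284 + 34 \sqrt{102}}{34} + 3151 = \left(- \frac{142}{17} - \sqrt{102}\right) + 3151 = \frac{53425}{17} - \sqrt{102}$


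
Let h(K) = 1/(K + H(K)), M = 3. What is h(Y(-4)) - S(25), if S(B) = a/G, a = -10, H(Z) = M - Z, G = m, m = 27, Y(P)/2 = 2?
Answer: 19/27 ≈ 0.70370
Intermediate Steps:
Y(P) = 4 (Y(P) = 2*2 = 4)
G = 27
H(Z) = 3 - Z
h(K) = 1/3 (h(K) = 1/(K + (3 - K)) = 1/3)
S(B) = -10/27
h(Y(-4)) - S(25) = 1/3 - 1*(-10/27) = 1/3 + 10/27 = 19/27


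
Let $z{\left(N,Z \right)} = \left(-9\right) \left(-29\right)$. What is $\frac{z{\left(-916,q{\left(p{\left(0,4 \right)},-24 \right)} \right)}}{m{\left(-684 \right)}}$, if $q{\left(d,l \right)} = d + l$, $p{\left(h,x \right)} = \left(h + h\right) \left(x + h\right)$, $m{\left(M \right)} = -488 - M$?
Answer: $\frac{261}{196} \approx 1.3316$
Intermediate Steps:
$p{\left(h,x \right)} = 2 h \left(h + x\right)$
$z{\left(N,Z \right)} = 261$
$\frac{z{\left(-916,q{\left(p{\left(0,4 \right)},-24 \right)} \right)}}{m{\left(-684 \right)}} = \frac{261}{-488 - -684} = \frac{261}{-488 + 684} = \frac{261}{196}$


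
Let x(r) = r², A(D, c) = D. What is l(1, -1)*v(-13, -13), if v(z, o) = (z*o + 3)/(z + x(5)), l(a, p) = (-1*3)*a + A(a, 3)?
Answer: -86/3 ≈ -28.667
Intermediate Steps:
l(a, p) = -2*a (l(a, p) = (-1*3)*a + a = -3*a + a = -2*a)
v(z, o) = (3 + o*z)/(25 + z) (v(z, o) = (z*o + 3)/(z + 5²) = (o*z + 3)/(z + 25) = (3 + o*z)/(25 + z))
l(1, -1)*v(-13, -13) = (-2*1)*((3 - 13*(-13))/(25 - 13)) = -2*(3 + 169)/12 = -172/6 = -2*43/3 = -86/3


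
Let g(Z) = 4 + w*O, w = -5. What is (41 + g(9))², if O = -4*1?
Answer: 4225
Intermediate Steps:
O = -4
g(Z) = 24 (g(Z) = 4 - 5*(-4) = 4 + 20 = 24)
(41 + g(9))² = (41 + 24)² = 65² = 4225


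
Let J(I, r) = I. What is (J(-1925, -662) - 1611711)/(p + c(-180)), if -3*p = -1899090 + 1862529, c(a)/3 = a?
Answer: -1613636/11647 ≈ -138.55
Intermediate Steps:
c(a) = 3*a
p = 12187 (p = -(-1899090 + 1862529)/3 = -1/3*(-36561) = 12187)
(J(-1925, -662) - 1611711)/(p + c(-180)) = (-1925 - 1611711)/(12187 + 3*(-180)) = -1613636/(12187 - 540) = -1613636/11647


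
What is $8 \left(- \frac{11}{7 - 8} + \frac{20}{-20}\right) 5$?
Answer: $400$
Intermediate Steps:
$8 \left(- \frac{11}{7 - 8} + \frac{20}{-20}\right) 5 = 8 \left(- \frac{11}{7 - 8} + 20 \left(- \frac{1}{20}\right)\right) 5 = 8 \left(- \frac{11}{-1} - 1\right) 5 = 8 \left(\left(-11\right) \left(-1\right) - 1\right) 5 = 8 \left(11 - 1\right) 5 = 8 \cdot 10 \cdot 5 = 80 \cdot 5 = 400$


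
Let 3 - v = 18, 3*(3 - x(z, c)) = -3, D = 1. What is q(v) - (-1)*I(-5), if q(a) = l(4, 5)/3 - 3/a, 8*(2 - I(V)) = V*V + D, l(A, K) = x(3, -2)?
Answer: 17/60 ≈ 0.28333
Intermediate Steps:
x(z, c) = 4 (x(z, c) = 3 - ⅓*(-3) = 3 + 1 = 4)
l(A, K) = 4
I(V) = 15/8 - V²/8 (I(V) = 2 - (V*V + 1)/8 = 2 - (V² + 1)/8 = 2 - (1 + V²)/8 = 2 + (-⅛ - V²/8) = 15/8 - V²/8)
v = -15 (v = 3 - 1*18 = 3 - 18 = -15)
q(a) = 4/3 - 3/a
q(v) - (-1)*I(-5) = (4/3 - 3/(-15)) - (-1)*(15/8 - ⅛*(-5)²) = (4/3 - 3*(-1/15)) - (-1)*(15/8 - ⅛*25) = (4/3 + ⅕) - (-1)*(15/8 - 25/8) = 23/15 - (-1)*(-5)/4 = 23/15 - 1*5/4 = 23/15 - 5/4 = 17/60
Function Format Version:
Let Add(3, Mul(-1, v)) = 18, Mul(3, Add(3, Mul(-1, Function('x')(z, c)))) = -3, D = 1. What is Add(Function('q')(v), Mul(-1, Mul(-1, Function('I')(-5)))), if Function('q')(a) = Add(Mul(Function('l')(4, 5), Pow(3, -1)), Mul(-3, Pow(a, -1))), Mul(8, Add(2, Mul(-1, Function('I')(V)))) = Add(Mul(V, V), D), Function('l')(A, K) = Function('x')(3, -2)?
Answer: Rational(17, 60) ≈ 0.28333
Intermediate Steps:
Function('x')(z, c) = 4 (Function('x')(z, c) = Add(3, Mul(Rational(-1, 3), -3)) = Add(3, 1) = 4)
Function('l')(A, K) = 4
Function('I')(V) = Add(Rational(15, 8), Mul(Rational(-1, 8), Pow(V, 2))) (Function('I')(V) = Add(2, Mul(Rational(-1, 8), Add(Mul(V, V), 1))) = Add(2, Mul(Rational(-1, 8), Add(Pow(V, 2), 1))) = Add(2, Mul(Rational(-1, 8), Add(1, Pow(V, 2)))) = Add(2, Add(Rational(-1, 8), Mul(Rational(-1, 8), Pow(V, 2)))) = Add(Rational(15, 8), Mul(Rational(-1, 8), Pow(V, 2))))
v = -15 (v = Add(3, Mul(-1, 18)) = Add(3, -18) = -15)
Function('q')(a) = Add(Rational(4, 3), Mul(-3, Pow(a, -1))) (Function('q')(a) = Add(Mul(4, Pow(3, -1)), Mul(-3, Pow(a, -1))) = Add(Mul(4, Rational(1, 3)), Mul(-3, Pow(a, -1))) = Add(Rational(4, 3), Mul(-3, Pow(a, -1))))
Add(Function('q')(v), Mul(-1, Mul(-1, Function('I')(-5)))) = Add(Add(Rational(4, 3), Mul(-3, Pow(-15, -1))), Mul(-1, Mul(-1, Add(Rational(15, 8), Mul(Rational(-1, 8), Pow(-5, 2)))))) = Add(Add(Rational(4, 3), Mul(-3, Rational(-1, 15))), Mul(-1, Mul(-1, Add(Rational(15, 8), Mul(Rational(-1, 8), 25))))) = Add(Add(Rational(4, 3), Rational(1, 5)), Mul(-1, Mul(-1, Add(Rational(15, 8), Rational(-25, 8))))) = Add(Rational(23, 15), Mul(-1, Mul(-1, Rational(-5, 4)))) = Add(Rational(23, 15), Mul(-1, Rational(5, 4))) = Add(Rational(23, 15), Rational(-5, 4)) = Rational(17, 60)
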